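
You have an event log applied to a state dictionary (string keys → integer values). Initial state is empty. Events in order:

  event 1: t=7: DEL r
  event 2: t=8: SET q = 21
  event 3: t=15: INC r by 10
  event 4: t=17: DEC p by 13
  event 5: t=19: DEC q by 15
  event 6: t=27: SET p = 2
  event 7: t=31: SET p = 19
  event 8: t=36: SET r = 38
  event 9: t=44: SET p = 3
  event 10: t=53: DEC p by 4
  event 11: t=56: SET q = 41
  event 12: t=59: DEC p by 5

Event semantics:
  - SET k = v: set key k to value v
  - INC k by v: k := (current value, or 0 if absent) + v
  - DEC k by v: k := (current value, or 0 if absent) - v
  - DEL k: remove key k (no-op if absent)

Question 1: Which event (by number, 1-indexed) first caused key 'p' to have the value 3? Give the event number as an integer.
Answer: 9

Derivation:
Looking for first event where p becomes 3:
  event 4: p = -13
  event 5: p = -13
  event 6: p = 2
  event 7: p = 19
  event 8: p = 19
  event 9: p 19 -> 3  <-- first match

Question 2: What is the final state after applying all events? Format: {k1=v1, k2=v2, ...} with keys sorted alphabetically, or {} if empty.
  after event 1 (t=7: DEL r): {}
  after event 2 (t=8: SET q = 21): {q=21}
  after event 3 (t=15: INC r by 10): {q=21, r=10}
  after event 4 (t=17: DEC p by 13): {p=-13, q=21, r=10}
  after event 5 (t=19: DEC q by 15): {p=-13, q=6, r=10}
  after event 6 (t=27: SET p = 2): {p=2, q=6, r=10}
  after event 7 (t=31: SET p = 19): {p=19, q=6, r=10}
  after event 8 (t=36: SET r = 38): {p=19, q=6, r=38}
  after event 9 (t=44: SET p = 3): {p=3, q=6, r=38}
  after event 10 (t=53: DEC p by 4): {p=-1, q=6, r=38}
  after event 11 (t=56: SET q = 41): {p=-1, q=41, r=38}
  after event 12 (t=59: DEC p by 5): {p=-6, q=41, r=38}

Answer: {p=-6, q=41, r=38}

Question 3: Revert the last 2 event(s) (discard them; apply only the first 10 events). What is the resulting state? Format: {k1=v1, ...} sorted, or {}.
Keep first 10 events (discard last 2):
  after event 1 (t=7: DEL r): {}
  after event 2 (t=8: SET q = 21): {q=21}
  after event 3 (t=15: INC r by 10): {q=21, r=10}
  after event 4 (t=17: DEC p by 13): {p=-13, q=21, r=10}
  after event 5 (t=19: DEC q by 15): {p=-13, q=6, r=10}
  after event 6 (t=27: SET p = 2): {p=2, q=6, r=10}
  after event 7 (t=31: SET p = 19): {p=19, q=6, r=10}
  after event 8 (t=36: SET r = 38): {p=19, q=6, r=38}
  after event 9 (t=44: SET p = 3): {p=3, q=6, r=38}
  after event 10 (t=53: DEC p by 4): {p=-1, q=6, r=38}

Answer: {p=-1, q=6, r=38}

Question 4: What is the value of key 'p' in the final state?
Track key 'p' through all 12 events:
  event 1 (t=7: DEL r): p unchanged
  event 2 (t=8: SET q = 21): p unchanged
  event 3 (t=15: INC r by 10): p unchanged
  event 4 (t=17: DEC p by 13): p (absent) -> -13
  event 5 (t=19: DEC q by 15): p unchanged
  event 6 (t=27: SET p = 2): p -13 -> 2
  event 7 (t=31: SET p = 19): p 2 -> 19
  event 8 (t=36: SET r = 38): p unchanged
  event 9 (t=44: SET p = 3): p 19 -> 3
  event 10 (t=53: DEC p by 4): p 3 -> -1
  event 11 (t=56: SET q = 41): p unchanged
  event 12 (t=59: DEC p by 5): p -1 -> -6
Final: p = -6

Answer: -6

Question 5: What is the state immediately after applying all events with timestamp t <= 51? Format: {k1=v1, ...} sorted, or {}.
Answer: {p=3, q=6, r=38}

Derivation:
Apply events with t <= 51 (9 events):
  after event 1 (t=7: DEL r): {}
  after event 2 (t=8: SET q = 21): {q=21}
  after event 3 (t=15: INC r by 10): {q=21, r=10}
  after event 4 (t=17: DEC p by 13): {p=-13, q=21, r=10}
  after event 5 (t=19: DEC q by 15): {p=-13, q=6, r=10}
  after event 6 (t=27: SET p = 2): {p=2, q=6, r=10}
  after event 7 (t=31: SET p = 19): {p=19, q=6, r=10}
  after event 8 (t=36: SET r = 38): {p=19, q=6, r=38}
  after event 9 (t=44: SET p = 3): {p=3, q=6, r=38}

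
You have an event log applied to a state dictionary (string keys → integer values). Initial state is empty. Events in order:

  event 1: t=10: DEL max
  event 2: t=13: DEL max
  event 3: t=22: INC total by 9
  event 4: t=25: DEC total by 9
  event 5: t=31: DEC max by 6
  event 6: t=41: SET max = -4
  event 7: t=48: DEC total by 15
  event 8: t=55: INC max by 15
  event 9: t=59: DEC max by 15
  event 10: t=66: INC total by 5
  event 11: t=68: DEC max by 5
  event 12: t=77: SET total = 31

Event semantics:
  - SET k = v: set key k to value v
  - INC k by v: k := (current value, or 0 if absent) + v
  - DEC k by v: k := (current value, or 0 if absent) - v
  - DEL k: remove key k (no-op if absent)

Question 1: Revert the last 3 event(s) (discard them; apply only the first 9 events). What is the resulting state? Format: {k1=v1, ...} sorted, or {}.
Answer: {max=-4, total=-15}

Derivation:
Keep first 9 events (discard last 3):
  after event 1 (t=10: DEL max): {}
  after event 2 (t=13: DEL max): {}
  after event 3 (t=22: INC total by 9): {total=9}
  after event 4 (t=25: DEC total by 9): {total=0}
  after event 5 (t=31: DEC max by 6): {max=-6, total=0}
  after event 6 (t=41: SET max = -4): {max=-4, total=0}
  after event 7 (t=48: DEC total by 15): {max=-4, total=-15}
  after event 8 (t=55: INC max by 15): {max=11, total=-15}
  after event 9 (t=59: DEC max by 15): {max=-4, total=-15}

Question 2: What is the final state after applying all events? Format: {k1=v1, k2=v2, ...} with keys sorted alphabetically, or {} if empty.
  after event 1 (t=10: DEL max): {}
  after event 2 (t=13: DEL max): {}
  after event 3 (t=22: INC total by 9): {total=9}
  after event 4 (t=25: DEC total by 9): {total=0}
  after event 5 (t=31: DEC max by 6): {max=-6, total=0}
  after event 6 (t=41: SET max = -4): {max=-4, total=0}
  after event 7 (t=48: DEC total by 15): {max=-4, total=-15}
  after event 8 (t=55: INC max by 15): {max=11, total=-15}
  after event 9 (t=59: DEC max by 15): {max=-4, total=-15}
  after event 10 (t=66: INC total by 5): {max=-4, total=-10}
  after event 11 (t=68: DEC max by 5): {max=-9, total=-10}
  after event 12 (t=77: SET total = 31): {max=-9, total=31}

Answer: {max=-9, total=31}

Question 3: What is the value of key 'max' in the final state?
Answer: -9

Derivation:
Track key 'max' through all 12 events:
  event 1 (t=10: DEL max): max (absent) -> (absent)
  event 2 (t=13: DEL max): max (absent) -> (absent)
  event 3 (t=22: INC total by 9): max unchanged
  event 4 (t=25: DEC total by 9): max unchanged
  event 5 (t=31: DEC max by 6): max (absent) -> -6
  event 6 (t=41: SET max = -4): max -6 -> -4
  event 7 (t=48: DEC total by 15): max unchanged
  event 8 (t=55: INC max by 15): max -4 -> 11
  event 9 (t=59: DEC max by 15): max 11 -> -4
  event 10 (t=66: INC total by 5): max unchanged
  event 11 (t=68: DEC max by 5): max -4 -> -9
  event 12 (t=77: SET total = 31): max unchanged
Final: max = -9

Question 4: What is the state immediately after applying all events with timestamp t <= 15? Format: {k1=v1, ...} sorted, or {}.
Apply events with t <= 15 (2 events):
  after event 1 (t=10: DEL max): {}
  after event 2 (t=13: DEL max): {}

Answer: {}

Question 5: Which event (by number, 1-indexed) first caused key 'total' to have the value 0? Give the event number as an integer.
Answer: 4

Derivation:
Looking for first event where total becomes 0:
  event 3: total = 9
  event 4: total 9 -> 0  <-- first match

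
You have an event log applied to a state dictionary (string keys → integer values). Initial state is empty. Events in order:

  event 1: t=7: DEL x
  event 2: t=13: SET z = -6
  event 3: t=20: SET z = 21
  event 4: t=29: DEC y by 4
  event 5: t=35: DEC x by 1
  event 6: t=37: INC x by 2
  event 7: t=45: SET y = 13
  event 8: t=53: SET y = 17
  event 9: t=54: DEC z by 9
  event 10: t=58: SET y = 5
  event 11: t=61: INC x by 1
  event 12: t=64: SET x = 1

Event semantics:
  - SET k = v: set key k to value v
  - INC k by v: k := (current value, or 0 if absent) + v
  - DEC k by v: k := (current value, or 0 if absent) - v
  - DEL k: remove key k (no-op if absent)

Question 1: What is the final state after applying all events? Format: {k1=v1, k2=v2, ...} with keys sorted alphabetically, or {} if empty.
  after event 1 (t=7: DEL x): {}
  after event 2 (t=13: SET z = -6): {z=-6}
  after event 3 (t=20: SET z = 21): {z=21}
  after event 4 (t=29: DEC y by 4): {y=-4, z=21}
  after event 5 (t=35: DEC x by 1): {x=-1, y=-4, z=21}
  after event 6 (t=37: INC x by 2): {x=1, y=-4, z=21}
  after event 7 (t=45: SET y = 13): {x=1, y=13, z=21}
  after event 8 (t=53: SET y = 17): {x=1, y=17, z=21}
  after event 9 (t=54: DEC z by 9): {x=1, y=17, z=12}
  after event 10 (t=58: SET y = 5): {x=1, y=5, z=12}
  after event 11 (t=61: INC x by 1): {x=2, y=5, z=12}
  after event 12 (t=64: SET x = 1): {x=1, y=5, z=12}

Answer: {x=1, y=5, z=12}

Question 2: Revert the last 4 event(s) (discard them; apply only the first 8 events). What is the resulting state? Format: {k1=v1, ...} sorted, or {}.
Keep first 8 events (discard last 4):
  after event 1 (t=7: DEL x): {}
  after event 2 (t=13: SET z = -6): {z=-6}
  after event 3 (t=20: SET z = 21): {z=21}
  after event 4 (t=29: DEC y by 4): {y=-4, z=21}
  after event 5 (t=35: DEC x by 1): {x=-1, y=-4, z=21}
  after event 6 (t=37: INC x by 2): {x=1, y=-4, z=21}
  after event 7 (t=45: SET y = 13): {x=1, y=13, z=21}
  after event 8 (t=53: SET y = 17): {x=1, y=17, z=21}

Answer: {x=1, y=17, z=21}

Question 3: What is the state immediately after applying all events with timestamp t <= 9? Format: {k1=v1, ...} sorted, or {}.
Answer: {}

Derivation:
Apply events with t <= 9 (1 events):
  after event 1 (t=7: DEL x): {}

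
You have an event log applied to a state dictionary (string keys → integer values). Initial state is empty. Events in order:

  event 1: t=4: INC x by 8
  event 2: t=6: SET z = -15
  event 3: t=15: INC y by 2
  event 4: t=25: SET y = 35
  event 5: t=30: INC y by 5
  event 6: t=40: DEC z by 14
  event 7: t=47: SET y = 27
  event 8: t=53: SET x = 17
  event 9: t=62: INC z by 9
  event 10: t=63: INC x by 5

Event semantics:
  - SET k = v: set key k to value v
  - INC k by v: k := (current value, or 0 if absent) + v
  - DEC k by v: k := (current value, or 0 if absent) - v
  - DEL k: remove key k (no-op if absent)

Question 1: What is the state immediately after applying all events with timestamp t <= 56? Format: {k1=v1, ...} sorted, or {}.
Apply events with t <= 56 (8 events):
  after event 1 (t=4: INC x by 8): {x=8}
  after event 2 (t=6: SET z = -15): {x=8, z=-15}
  after event 3 (t=15: INC y by 2): {x=8, y=2, z=-15}
  after event 4 (t=25: SET y = 35): {x=8, y=35, z=-15}
  after event 5 (t=30: INC y by 5): {x=8, y=40, z=-15}
  after event 6 (t=40: DEC z by 14): {x=8, y=40, z=-29}
  after event 7 (t=47: SET y = 27): {x=8, y=27, z=-29}
  after event 8 (t=53: SET x = 17): {x=17, y=27, z=-29}

Answer: {x=17, y=27, z=-29}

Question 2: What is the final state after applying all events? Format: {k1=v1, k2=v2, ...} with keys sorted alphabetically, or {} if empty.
Answer: {x=22, y=27, z=-20}

Derivation:
  after event 1 (t=4: INC x by 8): {x=8}
  after event 2 (t=6: SET z = -15): {x=8, z=-15}
  after event 3 (t=15: INC y by 2): {x=8, y=2, z=-15}
  after event 4 (t=25: SET y = 35): {x=8, y=35, z=-15}
  after event 5 (t=30: INC y by 5): {x=8, y=40, z=-15}
  after event 6 (t=40: DEC z by 14): {x=8, y=40, z=-29}
  after event 7 (t=47: SET y = 27): {x=8, y=27, z=-29}
  after event 8 (t=53: SET x = 17): {x=17, y=27, z=-29}
  after event 9 (t=62: INC z by 9): {x=17, y=27, z=-20}
  after event 10 (t=63: INC x by 5): {x=22, y=27, z=-20}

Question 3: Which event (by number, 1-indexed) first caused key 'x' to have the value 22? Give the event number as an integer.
Looking for first event where x becomes 22:
  event 1: x = 8
  event 2: x = 8
  event 3: x = 8
  event 4: x = 8
  event 5: x = 8
  event 6: x = 8
  event 7: x = 8
  event 8: x = 17
  event 9: x = 17
  event 10: x 17 -> 22  <-- first match

Answer: 10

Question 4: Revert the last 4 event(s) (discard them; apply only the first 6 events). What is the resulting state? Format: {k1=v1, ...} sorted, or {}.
Answer: {x=8, y=40, z=-29}

Derivation:
Keep first 6 events (discard last 4):
  after event 1 (t=4: INC x by 8): {x=8}
  after event 2 (t=6: SET z = -15): {x=8, z=-15}
  after event 3 (t=15: INC y by 2): {x=8, y=2, z=-15}
  after event 4 (t=25: SET y = 35): {x=8, y=35, z=-15}
  after event 5 (t=30: INC y by 5): {x=8, y=40, z=-15}
  after event 6 (t=40: DEC z by 14): {x=8, y=40, z=-29}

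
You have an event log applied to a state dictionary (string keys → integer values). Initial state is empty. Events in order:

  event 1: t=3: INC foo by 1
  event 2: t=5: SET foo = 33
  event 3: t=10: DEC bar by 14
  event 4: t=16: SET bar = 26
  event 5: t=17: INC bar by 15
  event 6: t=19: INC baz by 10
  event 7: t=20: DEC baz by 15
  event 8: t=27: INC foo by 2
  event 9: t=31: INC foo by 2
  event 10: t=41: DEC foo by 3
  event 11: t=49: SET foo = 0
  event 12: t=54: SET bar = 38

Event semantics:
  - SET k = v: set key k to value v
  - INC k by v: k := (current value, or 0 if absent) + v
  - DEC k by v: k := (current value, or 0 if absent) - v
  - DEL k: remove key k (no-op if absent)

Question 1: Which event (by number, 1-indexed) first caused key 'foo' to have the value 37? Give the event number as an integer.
Answer: 9

Derivation:
Looking for first event where foo becomes 37:
  event 1: foo = 1
  event 2: foo = 33
  event 3: foo = 33
  event 4: foo = 33
  event 5: foo = 33
  event 6: foo = 33
  event 7: foo = 33
  event 8: foo = 35
  event 9: foo 35 -> 37  <-- first match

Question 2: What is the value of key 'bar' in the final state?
Track key 'bar' through all 12 events:
  event 1 (t=3: INC foo by 1): bar unchanged
  event 2 (t=5: SET foo = 33): bar unchanged
  event 3 (t=10: DEC bar by 14): bar (absent) -> -14
  event 4 (t=16: SET bar = 26): bar -14 -> 26
  event 5 (t=17: INC bar by 15): bar 26 -> 41
  event 6 (t=19: INC baz by 10): bar unchanged
  event 7 (t=20: DEC baz by 15): bar unchanged
  event 8 (t=27: INC foo by 2): bar unchanged
  event 9 (t=31: INC foo by 2): bar unchanged
  event 10 (t=41: DEC foo by 3): bar unchanged
  event 11 (t=49: SET foo = 0): bar unchanged
  event 12 (t=54: SET bar = 38): bar 41 -> 38
Final: bar = 38

Answer: 38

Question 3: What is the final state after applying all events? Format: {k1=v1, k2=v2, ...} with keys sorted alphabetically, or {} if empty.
Answer: {bar=38, baz=-5, foo=0}

Derivation:
  after event 1 (t=3: INC foo by 1): {foo=1}
  after event 2 (t=5: SET foo = 33): {foo=33}
  after event 3 (t=10: DEC bar by 14): {bar=-14, foo=33}
  after event 4 (t=16: SET bar = 26): {bar=26, foo=33}
  after event 5 (t=17: INC bar by 15): {bar=41, foo=33}
  after event 6 (t=19: INC baz by 10): {bar=41, baz=10, foo=33}
  after event 7 (t=20: DEC baz by 15): {bar=41, baz=-5, foo=33}
  after event 8 (t=27: INC foo by 2): {bar=41, baz=-5, foo=35}
  after event 9 (t=31: INC foo by 2): {bar=41, baz=-5, foo=37}
  after event 10 (t=41: DEC foo by 3): {bar=41, baz=-5, foo=34}
  after event 11 (t=49: SET foo = 0): {bar=41, baz=-5, foo=0}
  after event 12 (t=54: SET bar = 38): {bar=38, baz=-5, foo=0}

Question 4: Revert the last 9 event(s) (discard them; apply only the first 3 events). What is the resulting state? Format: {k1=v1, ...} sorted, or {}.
Keep first 3 events (discard last 9):
  after event 1 (t=3: INC foo by 1): {foo=1}
  after event 2 (t=5: SET foo = 33): {foo=33}
  after event 3 (t=10: DEC bar by 14): {bar=-14, foo=33}

Answer: {bar=-14, foo=33}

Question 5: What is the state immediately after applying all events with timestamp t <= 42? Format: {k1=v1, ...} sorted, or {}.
Apply events with t <= 42 (10 events):
  after event 1 (t=3: INC foo by 1): {foo=1}
  after event 2 (t=5: SET foo = 33): {foo=33}
  after event 3 (t=10: DEC bar by 14): {bar=-14, foo=33}
  after event 4 (t=16: SET bar = 26): {bar=26, foo=33}
  after event 5 (t=17: INC bar by 15): {bar=41, foo=33}
  after event 6 (t=19: INC baz by 10): {bar=41, baz=10, foo=33}
  after event 7 (t=20: DEC baz by 15): {bar=41, baz=-5, foo=33}
  after event 8 (t=27: INC foo by 2): {bar=41, baz=-5, foo=35}
  after event 9 (t=31: INC foo by 2): {bar=41, baz=-5, foo=37}
  after event 10 (t=41: DEC foo by 3): {bar=41, baz=-5, foo=34}

Answer: {bar=41, baz=-5, foo=34}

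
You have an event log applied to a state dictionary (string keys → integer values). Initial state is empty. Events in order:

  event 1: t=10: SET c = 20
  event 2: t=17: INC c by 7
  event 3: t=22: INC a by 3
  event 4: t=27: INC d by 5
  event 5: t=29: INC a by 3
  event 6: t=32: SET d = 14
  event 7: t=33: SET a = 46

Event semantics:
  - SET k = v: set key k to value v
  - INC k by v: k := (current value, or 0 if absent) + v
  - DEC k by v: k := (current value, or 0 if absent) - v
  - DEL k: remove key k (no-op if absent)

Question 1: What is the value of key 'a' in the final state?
Answer: 46

Derivation:
Track key 'a' through all 7 events:
  event 1 (t=10: SET c = 20): a unchanged
  event 2 (t=17: INC c by 7): a unchanged
  event 3 (t=22: INC a by 3): a (absent) -> 3
  event 4 (t=27: INC d by 5): a unchanged
  event 5 (t=29: INC a by 3): a 3 -> 6
  event 6 (t=32: SET d = 14): a unchanged
  event 7 (t=33: SET a = 46): a 6 -> 46
Final: a = 46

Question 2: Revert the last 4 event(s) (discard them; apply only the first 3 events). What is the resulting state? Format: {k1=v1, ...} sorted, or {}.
Keep first 3 events (discard last 4):
  after event 1 (t=10: SET c = 20): {c=20}
  after event 2 (t=17: INC c by 7): {c=27}
  after event 3 (t=22: INC a by 3): {a=3, c=27}

Answer: {a=3, c=27}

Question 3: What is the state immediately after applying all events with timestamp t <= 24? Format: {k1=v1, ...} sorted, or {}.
Answer: {a=3, c=27}

Derivation:
Apply events with t <= 24 (3 events):
  after event 1 (t=10: SET c = 20): {c=20}
  after event 2 (t=17: INC c by 7): {c=27}
  after event 3 (t=22: INC a by 3): {a=3, c=27}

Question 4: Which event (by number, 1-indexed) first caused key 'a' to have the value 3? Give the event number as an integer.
Answer: 3

Derivation:
Looking for first event where a becomes 3:
  event 3: a (absent) -> 3  <-- first match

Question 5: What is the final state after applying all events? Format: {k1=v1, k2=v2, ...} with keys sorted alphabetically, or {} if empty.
  after event 1 (t=10: SET c = 20): {c=20}
  after event 2 (t=17: INC c by 7): {c=27}
  after event 3 (t=22: INC a by 3): {a=3, c=27}
  after event 4 (t=27: INC d by 5): {a=3, c=27, d=5}
  after event 5 (t=29: INC a by 3): {a=6, c=27, d=5}
  after event 6 (t=32: SET d = 14): {a=6, c=27, d=14}
  after event 7 (t=33: SET a = 46): {a=46, c=27, d=14}

Answer: {a=46, c=27, d=14}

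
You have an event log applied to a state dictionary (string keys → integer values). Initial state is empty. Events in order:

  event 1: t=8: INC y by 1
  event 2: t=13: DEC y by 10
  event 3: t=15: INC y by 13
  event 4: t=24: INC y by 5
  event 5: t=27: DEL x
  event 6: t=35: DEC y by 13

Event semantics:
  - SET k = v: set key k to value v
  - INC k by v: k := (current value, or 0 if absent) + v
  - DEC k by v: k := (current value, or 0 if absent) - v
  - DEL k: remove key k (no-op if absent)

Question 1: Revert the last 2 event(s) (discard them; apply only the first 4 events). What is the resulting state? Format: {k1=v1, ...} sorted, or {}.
Keep first 4 events (discard last 2):
  after event 1 (t=8: INC y by 1): {y=1}
  after event 2 (t=13: DEC y by 10): {y=-9}
  after event 3 (t=15: INC y by 13): {y=4}
  after event 4 (t=24: INC y by 5): {y=9}

Answer: {y=9}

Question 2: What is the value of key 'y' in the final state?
Answer: -4

Derivation:
Track key 'y' through all 6 events:
  event 1 (t=8: INC y by 1): y (absent) -> 1
  event 2 (t=13: DEC y by 10): y 1 -> -9
  event 3 (t=15: INC y by 13): y -9 -> 4
  event 4 (t=24: INC y by 5): y 4 -> 9
  event 5 (t=27: DEL x): y unchanged
  event 6 (t=35: DEC y by 13): y 9 -> -4
Final: y = -4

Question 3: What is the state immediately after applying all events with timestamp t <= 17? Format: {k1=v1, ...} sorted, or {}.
Apply events with t <= 17 (3 events):
  after event 1 (t=8: INC y by 1): {y=1}
  after event 2 (t=13: DEC y by 10): {y=-9}
  after event 3 (t=15: INC y by 13): {y=4}

Answer: {y=4}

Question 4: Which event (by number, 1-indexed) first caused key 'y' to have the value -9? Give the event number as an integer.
Looking for first event where y becomes -9:
  event 1: y = 1
  event 2: y 1 -> -9  <-- first match

Answer: 2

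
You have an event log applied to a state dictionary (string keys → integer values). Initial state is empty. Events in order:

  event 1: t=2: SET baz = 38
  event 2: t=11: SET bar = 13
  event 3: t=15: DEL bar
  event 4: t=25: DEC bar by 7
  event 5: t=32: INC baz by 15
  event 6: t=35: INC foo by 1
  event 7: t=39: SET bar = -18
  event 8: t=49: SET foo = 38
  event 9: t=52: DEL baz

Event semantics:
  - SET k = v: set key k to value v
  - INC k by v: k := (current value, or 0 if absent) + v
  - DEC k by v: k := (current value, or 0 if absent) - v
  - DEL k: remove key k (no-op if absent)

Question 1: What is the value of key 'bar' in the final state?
Track key 'bar' through all 9 events:
  event 1 (t=2: SET baz = 38): bar unchanged
  event 2 (t=11: SET bar = 13): bar (absent) -> 13
  event 3 (t=15: DEL bar): bar 13 -> (absent)
  event 4 (t=25: DEC bar by 7): bar (absent) -> -7
  event 5 (t=32: INC baz by 15): bar unchanged
  event 6 (t=35: INC foo by 1): bar unchanged
  event 7 (t=39: SET bar = -18): bar -7 -> -18
  event 8 (t=49: SET foo = 38): bar unchanged
  event 9 (t=52: DEL baz): bar unchanged
Final: bar = -18

Answer: -18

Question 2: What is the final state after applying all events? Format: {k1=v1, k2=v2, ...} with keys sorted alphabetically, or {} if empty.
Answer: {bar=-18, foo=38}

Derivation:
  after event 1 (t=2: SET baz = 38): {baz=38}
  after event 2 (t=11: SET bar = 13): {bar=13, baz=38}
  after event 3 (t=15: DEL bar): {baz=38}
  after event 4 (t=25: DEC bar by 7): {bar=-7, baz=38}
  after event 5 (t=32: INC baz by 15): {bar=-7, baz=53}
  after event 6 (t=35: INC foo by 1): {bar=-7, baz=53, foo=1}
  after event 7 (t=39: SET bar = -18): {bar=-18, baz=53, foo=1}
  after event 8 (t=49: SET foo = 38): {bar=-18, baz=53, foo=38}
  after event 9 (t=52: DEL baz): {bar=-18, foo=38}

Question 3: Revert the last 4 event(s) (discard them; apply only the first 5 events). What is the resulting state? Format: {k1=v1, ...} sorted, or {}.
Answer: {bar=-7, baz=53}

Derivation:
Keep first 5 events (discard last 4):
  after event 1 (t=2: SET baz = 38): {baz=38}
  after event 2 (t=11: SET bar = 13): {bar=13, baz=38}
  after event 3 (t=15: DEL bar): {baz=38}
  after event 4 (t=25: DEC bar by 7): {bar=-7, baz=38}
  after event 5 (t=32: INC baz by 15): {bar=-7, baz=53}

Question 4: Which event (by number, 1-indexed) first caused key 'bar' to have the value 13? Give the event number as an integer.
Looking for first event where bar becomes 13:
  event 2: bar (absent) -> 13  <-- first match

Answer: 2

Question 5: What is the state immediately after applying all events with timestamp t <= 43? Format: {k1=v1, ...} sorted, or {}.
Apply events with t <= 43 (7 events):
  after event 1 (t=2: SET baz = 38): {baz=38}
  after event 2 (t=11: SET bar = 13): {bar=13, baz=38}
  after event 3 (t=15: DEL bar): {baz=38}
  after event 4 (t=25: DEC bar by 7): {bar=-7, baz=38}
  after event 5 (t=32: INC baz by 15): {bar=-7, baz=53}
  after event 6 (t=35: INC foo by 1): {bar=-7, baz=53, foo=1}
  after event 7 (t=39: SET bar = -18): {bar=-18, baz=53, foo=1}

Answer: {bar=-18, baz=53, foo=1}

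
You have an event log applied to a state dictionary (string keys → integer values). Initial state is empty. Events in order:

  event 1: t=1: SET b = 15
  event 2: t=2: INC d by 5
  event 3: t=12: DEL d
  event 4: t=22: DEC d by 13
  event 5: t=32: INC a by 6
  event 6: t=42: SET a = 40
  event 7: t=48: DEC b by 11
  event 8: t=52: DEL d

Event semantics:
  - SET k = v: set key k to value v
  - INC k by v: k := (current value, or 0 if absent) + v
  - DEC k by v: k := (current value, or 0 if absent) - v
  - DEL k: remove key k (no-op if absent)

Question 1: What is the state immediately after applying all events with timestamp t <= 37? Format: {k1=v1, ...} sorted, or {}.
Answer: {a=6, b=15, d=-13}

Derivation:
Apply events with t <= 37 (5 events):
  after event 1 (t=1: SET b = 15): {b=15}
  after event 2 (t=2: INC d by 5): {b=15, d=5}
  after event 3 (t=12: DEL d): {b=15}
  after event 4 (t=22: DEC d by 13): {b=15, d=-13}
  after event 5 (t=32: INC a by 6): {a=6, b=15, d=-13}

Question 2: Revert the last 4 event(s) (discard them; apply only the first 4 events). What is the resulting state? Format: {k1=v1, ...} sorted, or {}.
Keep first 4 events (discard last 4):
  after event 1 (t=1: SET b = 15): {b=15}
  after event 2 (t=2: INC d by 5): {b=15, d=5}
  after event 3 (t=12: DEL d): {b=15}
  after event 4 (t=22: DEC d by 13): {b=15, d=-13}

Answer: {b=15, d=-13}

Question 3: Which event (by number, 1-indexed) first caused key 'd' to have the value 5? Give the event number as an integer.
Looking for first event where d becomes 5:
  event 2: d (absent) -> 5  <-- first match

Answer: 2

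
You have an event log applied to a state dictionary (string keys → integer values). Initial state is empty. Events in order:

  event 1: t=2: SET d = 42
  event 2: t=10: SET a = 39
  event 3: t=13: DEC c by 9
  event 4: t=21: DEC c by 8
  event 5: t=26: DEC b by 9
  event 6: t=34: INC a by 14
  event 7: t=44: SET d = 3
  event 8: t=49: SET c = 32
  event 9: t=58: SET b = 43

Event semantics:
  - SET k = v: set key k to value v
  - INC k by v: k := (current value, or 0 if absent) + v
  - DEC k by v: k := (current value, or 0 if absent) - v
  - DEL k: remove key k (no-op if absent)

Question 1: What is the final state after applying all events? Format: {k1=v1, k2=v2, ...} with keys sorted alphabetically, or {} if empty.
  after event 1 (t=2: SET d = 42): {d=42}
  after event 2 (t=10: SET a = 39): {a=39, d=42}
  after event 3 (t=13: DEC c by 9): {a=39, c=-9, d=42}
  after event 4 (t=21: DEC c by 8): {a=39, c=-17, d=42}
  after event 5 (t=26: DEC b by 9): {a=39, b=-9, c=-17, d=42}
  after event 6 (t=34: INC a by 14): {a=53, b=-9, c=-17, d=42}
  after event 7 (t=44: SET d = 3): {a=53, b=-9, c=-17, d=3}
  after event 8 (t=49: SET c = 32): {a=53, b=-9, c=32, d=3}
  after event 9 (t=58: SET b = 43): {a=53, b=43, c=32, d=3}

Answer: {a=53, b=43, c=32, d=3}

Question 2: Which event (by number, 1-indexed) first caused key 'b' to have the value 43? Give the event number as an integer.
Answer: 9

Derivation:
Looking for first event where b becomes 43:
  event 5: b = -9
  event 6: b = -9
  event 7: b = -9
  event 8: b = -9
  event 9: b -9 -> 43  <-- first match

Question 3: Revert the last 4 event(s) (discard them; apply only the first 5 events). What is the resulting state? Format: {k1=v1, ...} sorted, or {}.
Answer: {a=39, b=-9, c=-17, d=42}

Derivation:
Keep first 5 events (discard last 4):
  after event 1 (t=2: SET d = 42): {d=42}
  after event 2 (t=10: SET a = 39): {a=39, d=42}
  after event 3 (t=13: DEC c by 9): {a=39, c=-9, d=42}
  after event 4 (t=21: DEC c by 8): {a=39, c=-17, d=42}
  after event 5 (t=26: DEC b by 9): {a=39, b=-9, c=-17, d=42}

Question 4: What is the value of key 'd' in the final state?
Track key 'd' through all 9 events:
  event 1 (t=2: SET d = 42): d (absent) -> 42
  event 2 (t=10: SET a = 39): d unchanged
  event 3 (t=13: DEC c by 9): d unchanged
  event 4 (t=21: DEC c by 8): d unchanged
  event 5 (t=26: DEC b by 9): d unchanged
  event 6 (t=34: INC a by 14): d unchanged
  event 7 (t=44: SET d = 3): d 42 -> 3
  event 8 (t=49: SET c = 32): d unchanged
  event 9 (t=58: SET b = 43): d unchanged
Final: d = 3

Answer: 3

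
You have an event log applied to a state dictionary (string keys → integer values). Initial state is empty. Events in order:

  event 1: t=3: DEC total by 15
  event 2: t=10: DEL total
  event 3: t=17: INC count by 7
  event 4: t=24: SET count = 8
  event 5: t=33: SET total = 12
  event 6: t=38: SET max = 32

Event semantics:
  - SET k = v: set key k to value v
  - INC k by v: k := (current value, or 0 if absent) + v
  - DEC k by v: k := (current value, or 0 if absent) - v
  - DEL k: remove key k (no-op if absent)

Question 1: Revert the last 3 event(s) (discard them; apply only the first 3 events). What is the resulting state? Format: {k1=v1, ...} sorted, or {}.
Keep first 3 events (discard last 3):
  after event 1 (t=3: DEC total by 15): {total=-15}
  after event 2 (t=10: DEL total): {}
  after event 3 (t=17: INC count by 7): {count=7}

Answer: {count=7}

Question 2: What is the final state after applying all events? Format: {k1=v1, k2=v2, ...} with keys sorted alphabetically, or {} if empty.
Answer: {count=8, max=32, total=12}

Derivation:
  after event 1 (t=3: DEC total by 15): {total=-15}
  after event 2 (t=10: DEL total): {}
  after event 3 (t=17: INC count by 7): {count=7}
  after event 4 (t=24: SET count = 8): {count=8}
  after event 5 (t=33: SET total = 12): {count=8, total=12}
  after event 6 (t=38: SET max = 32): {count=8, max=32, total=12}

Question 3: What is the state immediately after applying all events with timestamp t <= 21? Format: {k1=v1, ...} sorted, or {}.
Answer: {count=7}

Derivation:
Apply events with t <= 21 (3 events):
  after event 1 (t=3: DEC total by 15): {total=-15}
  after event 2 (t=10: DEL total): {}
  after event 3 (t=17: INC count by 7): {count=7}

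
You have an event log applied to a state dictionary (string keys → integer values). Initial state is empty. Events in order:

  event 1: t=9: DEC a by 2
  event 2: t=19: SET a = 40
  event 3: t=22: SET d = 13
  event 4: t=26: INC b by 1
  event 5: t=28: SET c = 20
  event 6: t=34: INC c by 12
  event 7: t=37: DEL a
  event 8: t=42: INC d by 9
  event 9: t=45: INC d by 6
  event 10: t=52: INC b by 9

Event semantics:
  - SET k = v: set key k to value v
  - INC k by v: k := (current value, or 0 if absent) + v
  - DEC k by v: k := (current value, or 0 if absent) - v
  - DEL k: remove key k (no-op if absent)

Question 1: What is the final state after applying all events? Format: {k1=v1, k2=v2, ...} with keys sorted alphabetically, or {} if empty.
Answer: {b=10, c=32, d=28}

Derivation:
  after event 1 (t=9: DEC a by 2): {a=-2}
  after event 2 (t=19: SET a = 40): {a=40}
  after event 3 (t=22: SET d = 13): {a=40, d=13}
  after event 4 (t=26: INC b by 1): {a=40, b=1, d=13}
  after event 5 (t=28: SET c = 20): {a=40, b=1, c=20, d=13}
  after event 6 (t=34: INC c by 12): {a=40, b=1, c=32, d=13}
  after event 7 (t=37: DEL a): {b=1, c=32, d=13}
  after event 8 (t=42: INC d by 9): {b=1, c=32, d=22}
  after event 9 (t=45: INC d by 6): {b=1, c=32, d=28}
  after event 10 (t=52: INC b by 9): {b=10, c=32, d=28}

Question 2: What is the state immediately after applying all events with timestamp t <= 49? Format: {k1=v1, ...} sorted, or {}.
Apply events with t <= 49 (9 events):
  after event 1 (t=9: DEC a by 2): {a=-2}
  after event 2 (t=19: SET a = 40): {a=40}
  after event 3 (t=22: SET d = 13): {a=40, d=13}
  after event 4 (t=26: INC b by 1): {a=40, b=1, d=13}
  after event 5 (t=28: SET c = 20): {a=40, b=1, c=20, d=13}
  after event 6 (t=34: INC c by 12): {a=40, b=1, c=32, d=13}
  after event 7 (t=37: DEL a): {b=1, c=32, d=13}
  after event 8 (t=42: INC d by 9): {b=1, c=32, d=22}
  after event 9 (t=45: INC d by 6): {b=1, c=32, d=28}

Answer: {b=1, c=32, d=28}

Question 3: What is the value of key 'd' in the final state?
Track key 'd' through all 10 events:
  event 1 (t=9: DEC a by 2): d unchanged
  event 2 (t=19: SET a = 40): d unchanged
  event 3 (t=22: SET d = 13): d (absent) -> 13
  event 4 (t=26: INC b by 1): d unchanged
  event 5 (t=28: SET c = 20): d unchanged
  event 6 (t=34: INC c by 12): d unchanged
  event 7 (t=37: DEL a): d unchanged
  event 8 (t=42: INC d by 9): d 13 -> 22
  event 9 (t=45: INC d by 6): d 22 -> 28
  event 10 (t=52: INC b by 9): d unchanged
Final: d = 28

Answer: 28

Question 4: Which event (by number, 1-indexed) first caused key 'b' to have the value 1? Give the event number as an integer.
Answer: 4

Derivation:
Looking for first event where b becomes 1:
  event 4: b (absent) -> 1  <-- first match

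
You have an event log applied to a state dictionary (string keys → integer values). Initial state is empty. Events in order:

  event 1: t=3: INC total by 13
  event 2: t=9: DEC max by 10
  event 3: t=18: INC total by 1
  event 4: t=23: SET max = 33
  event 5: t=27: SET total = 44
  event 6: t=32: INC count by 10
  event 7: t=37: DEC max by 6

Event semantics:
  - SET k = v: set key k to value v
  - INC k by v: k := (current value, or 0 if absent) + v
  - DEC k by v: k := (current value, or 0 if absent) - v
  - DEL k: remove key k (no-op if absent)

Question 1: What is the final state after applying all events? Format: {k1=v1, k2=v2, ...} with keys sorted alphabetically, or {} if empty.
  after event 1 (t=3: INC total by 13): {total=13}
  after event 2 (t=9: DEC max by 10): {max=-10, total=13}
  after event 3 (t=18: INC total by 1): {max=-10, total=14}
  after event 4 (t=23: SET max = 33): {max=33, total=14}
  after event 5 (t=27: SET total = 44): {max=33, total=44}
  after event 6 (t=32: INC count by 10): {count=10, max=33, total=44}
  after event 7 (t=37: DEC max by 6): {count=10, max=27, total=44}

Answer: {count=10, max=27, total=44}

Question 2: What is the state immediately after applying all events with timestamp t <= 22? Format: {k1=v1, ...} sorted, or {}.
Apply events with t <= 22 (3 events):
  after event 1 (t=3: INC total by 13): {total=13}
  after event 2 (t=9: DEC max by 10): {max=-10, total=13}
  after event 3 (t=18: INC total by 1): {max=-10, total=14}

Answer: {max=-10, total=14}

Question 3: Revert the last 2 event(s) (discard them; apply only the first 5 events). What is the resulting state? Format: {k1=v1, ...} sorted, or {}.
Answer: {max=33, total=44}

Derivation:
Keep first 5 events (discard last 2):
  after event 1 (t=3: INC total by 13): {total=13}
  after event 2 (t=9: DEC max by 10): {max=-10, total=13}
  after event 3 (t=18: INC total by 1): {max=-10, total=14}
  after event 4 (t=23: SET max = 33): {max=33, total=14}
  after event 5 (t=27: SET total = 44): {max=33, total=44}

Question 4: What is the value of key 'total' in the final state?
Answer: 44

Derivation:
Track key 'total' through all 7 events:
  event 1 (t=3: INC total by 13): total (absent) -> 13
  event 2 (t=9: DEC max by 10): total unchanged
  event 3 (t=18: INC total by 1): total 13 -> 14
  event 4 (t=23: SET max = 33): total unchanged
  event 5 (t=27: SET total = 44): total 14 -> 44
  event 6 (t=32: INC count by 10): total unchanged
  event 7 (t=37: DEC max by 6): total unchanged
Final: total = 44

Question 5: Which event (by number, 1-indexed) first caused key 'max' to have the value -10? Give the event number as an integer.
Answer: 2

Derivation:
Looking for first event where max becomes -10:
  event 2: max (absent) -> -10  <-- first match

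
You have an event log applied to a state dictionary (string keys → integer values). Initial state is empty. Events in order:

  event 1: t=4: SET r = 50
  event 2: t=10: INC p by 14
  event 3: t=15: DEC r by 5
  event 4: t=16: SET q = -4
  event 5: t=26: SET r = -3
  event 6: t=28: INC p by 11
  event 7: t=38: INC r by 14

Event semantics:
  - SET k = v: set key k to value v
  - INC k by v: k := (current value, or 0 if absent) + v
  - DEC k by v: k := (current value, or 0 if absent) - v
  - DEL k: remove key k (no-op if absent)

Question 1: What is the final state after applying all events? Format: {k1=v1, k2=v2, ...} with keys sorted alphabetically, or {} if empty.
  after event 1 (t=4: SET r = 50): {r=50}
  after event 2 (t=10: INC p by 14): {p=14, r=50}
  after event 3 (t=15: DEC r by 5): {p=14, r=45}
  after event 4 (t=16: SET q = -4): {p=14, q=-4, r=45}
  after event 5 (t=26: SET r = -3): {p=14, q=-4, r=-3}
  after event 6 (t=28: INC p by 11): {p=25, q=-4, r=-3}
  after event 7 (t=38: INC r by 14): {p=25, q=-4, r=11}

Answer: {p=25, q=-4, r=11}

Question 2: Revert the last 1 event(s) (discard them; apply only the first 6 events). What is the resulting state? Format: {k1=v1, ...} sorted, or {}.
Keep first 6 events (discard last 1):
  after event 1 (t=4: SET r = 50): {r=50}
  after event 2 (t=10: INC p by 14): {p=14, r=50}
  after event 3 (t=15: DEC r by 5): {p=14, r=45}
  after event 4 (t=16: SET q = -4): {p=14, q=-4, r=45}
  after event 5 (t=26: SET r = -3): {p=14, q=-4, r=-3}
  after event 6 (t=28: INC p by 11): {p=25, q=-4, r=-3}

Answer: {p=25, q=-4, r=-3}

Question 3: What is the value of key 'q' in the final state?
Answer: -4

Derivation:
Track key 'q' through all 7 events:
  event 1 (t=4: SET r = 50): q unchanged
  event 2 (t=10: INC p by 14): q unchanged
  event 3 (t=15: DEC r by 5): q unchanged
  event 4 (t=16: SET q = -4): q (absent) -> -4
  event 5 (t=26: SET r = -3): q unchanged
  event 6 (t=28: INC p by 11): q unchanged
  event 7 (t=38: INC r by 14): q unchanged
Final: q = -4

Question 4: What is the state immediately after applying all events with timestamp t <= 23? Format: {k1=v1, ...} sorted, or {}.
Apply events with t <= 23 (4 events):
  after event 1 (t=4: SET r = 50): {r=50}
  after event 2 (t=10: INC p by 14): {p=14, r=50}
  after event 3 (t=15: DEC r by 5): {p=14, r=45}
  after event 4 (t=16: SET q = -4): {p=14, q=-4, r=45}

Answer: {p=14, q=-4, r=45}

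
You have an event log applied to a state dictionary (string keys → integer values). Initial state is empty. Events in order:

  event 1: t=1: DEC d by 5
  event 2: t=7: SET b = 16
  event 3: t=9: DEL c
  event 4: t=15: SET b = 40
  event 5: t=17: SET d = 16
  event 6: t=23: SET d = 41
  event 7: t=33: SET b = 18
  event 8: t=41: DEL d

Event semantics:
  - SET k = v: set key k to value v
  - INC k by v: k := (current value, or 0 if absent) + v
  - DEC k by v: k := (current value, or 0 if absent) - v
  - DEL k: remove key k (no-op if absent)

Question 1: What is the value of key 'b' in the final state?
Answer: 18

Derivation:
Track key 'b' through all 8 events:
  event 1 (t=1: DEC d by 5): b unchanged
  event 2 (t=7: SET b = 16): b (absent) -> 16
  event 3 (t=9: DEL c): b unchanged
  event 4 (t=15: SET b = 40): b 16 -> 40
  event 5 (t=17: SET d = 16): b unchanged
  event 6 (t=23: SET d = 41): b unchanged
  event 7 (t=33: SET b = 18): b 40 -> 18
  event 8 (t=41: DEL d): b unchanged
Final: b = 18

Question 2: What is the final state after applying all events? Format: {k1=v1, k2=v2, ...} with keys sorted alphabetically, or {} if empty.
  after event 1 (t=1: DEC d by 5): {d=-5}
  after event 2 (t=7: SET b = 16): {b=16, d=-5}
  after event 3 (t=9: DEL c): {b=16, d=-5}
  after event 4 (t=15: SET b = 40): {b=40, d=-5}
  after event 5 (t=17: SET d = 16): {b=40, d=16}
  after event 6 (t=23: SET d = 41): {b=40, d=41}
  after event 7 (t=33: SET b = 18): {b=18, d=41}
  after event 8 (t=41: DEL d): {b=18}

Answer: {b=18}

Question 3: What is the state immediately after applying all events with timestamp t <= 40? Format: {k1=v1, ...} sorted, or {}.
Answer: {b=18, d=41}

Derivation:
Apply events with t <= 40 (7 events):
  after event 1 (t=1: DEC d by 5): {d=-5}
  after event 2 (t=7: SET b = 16): {b=16, d=-5}
  after event 3 (t=9: DEL c): {b=16, d=-5}
  after event 4 (t=15: SET b = 40): {b=40, d=-5}
  after event 5 (t=17: SET d = 16): {b=40, d=16}
  after event 6 (t=23: SET d = 41): {b=40, d=41}
  after event 7 (t=33: SET b = 18): {b=18, d=41}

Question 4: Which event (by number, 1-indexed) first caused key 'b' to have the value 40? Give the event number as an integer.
Answer: 4

Derivation:
Looking for first event where b becomes 40:
  event 2: b = 16
  event 3: b = 16
  event 4: b 16 -> 40  <-- first match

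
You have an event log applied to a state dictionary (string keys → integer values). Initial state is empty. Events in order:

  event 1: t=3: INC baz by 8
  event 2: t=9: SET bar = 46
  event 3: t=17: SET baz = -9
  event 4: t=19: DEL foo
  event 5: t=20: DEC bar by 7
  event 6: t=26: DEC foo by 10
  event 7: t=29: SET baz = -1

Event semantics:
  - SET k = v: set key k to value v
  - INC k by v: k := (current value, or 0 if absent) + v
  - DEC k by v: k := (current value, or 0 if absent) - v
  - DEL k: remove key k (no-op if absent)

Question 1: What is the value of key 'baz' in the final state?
Answer: -1

Derivation:
Track key 'baz' through all 7 events:
  event 1 (t=3: INC baz by 8): baz (absent) -> 8
  event 2 (t=9: SET bar = 46): baz unchanged
  event 3 (t=17: SET baz = -9): baz 8 -> -9
  event 4 (t=19: DEL foo): baz unchanged
  event 5 (t=20: DEC bar by 7): baz unchanged
  event 6 (t=26: DEC foo by 10): baz unchanged
  event 7 (t=29: SET baz = -1): baz -9 -> -1
Final: baz = -1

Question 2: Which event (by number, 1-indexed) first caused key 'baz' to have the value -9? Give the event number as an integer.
Answer: 3

Derivation:
Looking for first event where baz becomes -9:
  event 1: baz = 8
  event 2: baz = 8
  event 3: baz 8 -> -9  <-- first match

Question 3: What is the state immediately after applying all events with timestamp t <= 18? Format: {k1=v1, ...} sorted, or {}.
Answer: {bar=46, baz=-9}

Derivation:
Apply events with t <= 18 (3 events):
  after event 1 (t=3: INC baz by 8): {baz=8}
  after event 2 (t=9: SET bar = 46): {bar=46, baz=8}
  after event 3 (t=17: SET baz = -9): {bar=46, baz=-9}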